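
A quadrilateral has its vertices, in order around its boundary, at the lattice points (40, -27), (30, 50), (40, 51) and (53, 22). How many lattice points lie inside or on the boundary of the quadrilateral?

The shoelace formula gives twice the area as |(40·50 − 30·(-27)) + (30·51 − 40·50) + (40·22 − 53·51) + (53·(-27) − 40·22)| = 1794, so the area is 897.
Summing gcd(|Δx|,|Δy|) over the edges gives the boundary count: gcd(10,77) + gcd(10,1) + gcd(13,29) + gcd(13,49) = 1+1+1+1 = 4.
Pick's theorem gives I = A − B/2 + 1 = 897 − 4/2 + 1 = 896, so the closed region contains I + B = 896 + 4 = 900 lattice points.

900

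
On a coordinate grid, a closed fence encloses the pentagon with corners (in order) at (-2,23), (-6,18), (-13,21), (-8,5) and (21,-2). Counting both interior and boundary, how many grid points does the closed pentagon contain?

Using the shoelace formula, 2A = |[(-2)·18 − (-6)·23] + [(-6)·21 − (-13)·18] + [(-13)·5 − (-8)·21] + [(-8)·(-2) − 21·5] + [21·23 − (-2)·(-2)]| = 703, so the area is 351.5.
Summing gcd(|Δx|,|Δy|) over the edges gives the boundary count: gcd(4,5) + gcd(7,3) + gcd(5,16) + gcd(29,7) + gcd(23,25) = 1+1+1+1+1 = 5.
Pick's theorem gives I = A − B/2 + 1 = 351.5 − 5/2 + 1 = 350, so the closed region contains I + B = 350 + 5 = 355 lattice points.

355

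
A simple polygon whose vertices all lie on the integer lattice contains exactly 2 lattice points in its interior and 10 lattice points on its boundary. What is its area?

6

Pick's theorem states A = I + B/2 − 1, so A = 2 + 10/2 − 1 = 6.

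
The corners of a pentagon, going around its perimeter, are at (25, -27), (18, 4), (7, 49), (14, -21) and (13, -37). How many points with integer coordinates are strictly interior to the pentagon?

Using the shoelace formula, 2A = |[25·4 − 18·(-27)] + [18·49 − 7·4] + [7·(-21) − 14·49] + [14·(-37) − 13·(-21)] + [13·(-27) − 25·(-37)]| = 936, so the area is 468.
The number of boundary lattice points is Σ gcd(|Δx|,|Δy|) = gcd(7,31) + gcd(11,45) + gcd(7,70) + gcd(1,16) + gcd(12,10) = 1+1+7+1+2 = 12.
By Pick's theorem A = I + B/2 − 1, so I = 468 − 12/2 + 1 = 463.

463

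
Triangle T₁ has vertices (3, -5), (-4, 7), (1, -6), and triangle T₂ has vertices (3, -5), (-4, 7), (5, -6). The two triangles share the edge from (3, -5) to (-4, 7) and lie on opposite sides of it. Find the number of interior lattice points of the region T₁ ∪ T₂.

The union is the simple quadrilateral with vertices (3, -5), (1, -6), (-4, 7), (5, -6) in order.
Using the shoelace formula, 2A = |[3·(-6) − 1·(-5)] + [1·7 − (-4)·(-6)] + [(-4)·(-6) − 5·7] + [5·(-5) − 3·(-6)]| = 48, so the area is 24.
Summing gcd(|Δx|,|Δy|) over the edges gives the boundary count: gcd(2,1) + gcd(5,13) + gcd(9,13) + gcd(2,1) = 1+1+1+1 = 4.
By Pick's theorem I = A − B/2 + 1 = 24 − 4/2 + 1 = 23.

23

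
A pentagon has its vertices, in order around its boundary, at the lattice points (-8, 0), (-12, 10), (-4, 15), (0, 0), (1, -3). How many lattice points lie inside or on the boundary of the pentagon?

127

Using the shoelace formula, 2A = |((-8)·10 − (-12)·0) + ((-12)·15 − (-4)·10) + ((-4)·0 − 0·15) + (0·(-3) − 1·0) + (1·0 − (-8)·(-3))| = 244, so the area is 122.
Summing gcd(|Δx|,|Δy|) over the edges gives the boundary count: gcd(4,10) + gcd(8,5) + gcd(4,15) + gcd(1,3) + gcd(9,3) = 2+1+1+1+3 = 8.
Pick's theorem gives I = A − B/2 + 1 = 122 − 8/2 + 1 = 119, so the closed region contains I + B = 119 + 8 = 127 lattice points.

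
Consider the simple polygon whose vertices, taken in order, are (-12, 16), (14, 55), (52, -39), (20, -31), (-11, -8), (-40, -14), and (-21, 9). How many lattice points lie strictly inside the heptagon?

The shoelace formula gives twice the area as |((-12)·55 − 14·16) + (14·(-39) − 52·55) + (52·(-31) − 20·(-39)) + (20·(-8) − (-11)·(-31)) + ((-11)·(-14) − (-40)·(-8)) + ((-40)·9 − (-21)·(-14)) + ((-21)·16 − (-12)·9)| = 6671, so the area is 6671/2.
The number of boundary lattice points is Σ gcd(|Δx|,|Δy|) = gcd(26,39) + gcd(38,94) + gcd(32,8) + gcd(31,23) + gcd(29,6) + gcd(19,23) + gcd(9,7) = 13+2+8+1+1+1+1 = 27.
By Pick's theorem A = I + B/2 − 1, so I = 6671/2 − 27/2 + 1 = 3323.

3323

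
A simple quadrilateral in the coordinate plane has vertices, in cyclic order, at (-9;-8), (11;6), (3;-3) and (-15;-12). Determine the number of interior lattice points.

37

Using the shoelace formula, 2A = |[(-9)·6 − 11·(-8)] + [11·(-3) − 3·6] + [3·(-12) − (-15)·(-3)] + [(-15)·(-8) − (-9)·(-12)]| = 86, so the area is 43.
Summing gcd(|Δx|,|Δy|) over the edges gives the boundary count: gcd(20,14) + gcd(8,9) + gcd(18,9) + gcd(6,4) = 2+1+9+2 = 14.
By Pick's theorem A = I + B/2 − 1, so I = 43 − 14/2 + 1 = 37.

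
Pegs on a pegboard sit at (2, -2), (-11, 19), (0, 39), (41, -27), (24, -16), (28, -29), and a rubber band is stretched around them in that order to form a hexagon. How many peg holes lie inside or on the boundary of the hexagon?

Using the shoelace formula, 2A = |[2·19 − (-11)·(-2)] + [(-11)·39 − 0·19] + [0·(-27) − 41·39] + [41·(-16) − 24·(-27)] + [24·(-29) − 28·(-16)] + [28·(-2) − 2·(-29)]| = 2266, so the area is 1133.
Along each edge there are gcd(|Δx|,|Δy|)+1 lattice points, so counting each shared vertex once the boundary has gcd(13,21) + gcd(11,20) + gcd(41,66) + gcd(17,11) + gcd(4,13) + gcd(26,27) = 1+1+1+1+1+1 = 6.
Pick's theorem gives I = A − B/2 + 1 = 1133 − 6/2 + 1 = 1131, so the closed region contains I + B = 1131 + 6 = 1137 lattice points.

1137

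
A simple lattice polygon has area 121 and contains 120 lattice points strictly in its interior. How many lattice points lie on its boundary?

4

Pick's theorem gives A = I + B/2 − 1, so B = 2(A − I + 1) = 2(121 − 120 + 1) = 4.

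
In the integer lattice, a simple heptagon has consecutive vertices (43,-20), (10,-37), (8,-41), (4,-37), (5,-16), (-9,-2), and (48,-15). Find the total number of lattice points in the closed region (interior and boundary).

892

By the shoelace formula, twice the signed area is |[43·(-37) − 10·(-20)] + [10·(-41) − 8·(-37)] + [8·(-37) − 4·(-41)] + [4·(-16) − 5·(-37)] + [5·(-2) − (-9)·(-16)] + [(-9)·(-15) − 48·(-2)] + [48·(-20) − 43·(-15)]| = 1754, so the area is 877.
Summing gcd(|Δx|,|Δy|) over the edges gives the boundary count: gcd(33,17) + gcd(2,4) + gcd(4,4) + gcd(1,21) + gcd(14,14) + gcd(57,13) + gcd(5,5) = 1+2+4+1+14+1+5 = 28.
Pick's theorem gives I = A − B/2 + 1 = 877 − 28/2 + 1 = 864, so the closed region contains I + B = 864 + 28 = 892 lattice points.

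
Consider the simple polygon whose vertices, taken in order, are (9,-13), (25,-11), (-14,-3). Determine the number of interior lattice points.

102

The shoelace formula gives twice the area as |[9·(-11) − 25·(-13)] + [25·(-3) − (-14)·(-11)] + [(-14)·(-13) − 9·(-3)]| = 206, so the area is 103.
Along each edge there are gcd(|Δx|,|Δy|)+1 lattice points, so counting each shared vertex once the boundary has gcd(16,2) + gcd(39,8) + gcd(23,10) = 2+1+1 = 4.
Pick's theorem gives I = A − B/2 + 1 = 103 − 4/2 + 1 = 102.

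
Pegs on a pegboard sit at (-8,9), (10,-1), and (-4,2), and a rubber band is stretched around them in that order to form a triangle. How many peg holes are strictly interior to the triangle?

The shoelace formula gives twice the area as |[(-8)·(-1) − 10·9] + [10·2 − (-4)·(-1)] + [(-4)·9 − (-8)·2]| = 86, so the area is 43.
Summing gcd(|Δx|,|Δy|) over the edges gives the boundary count: gcd(18,10) + gcd(14,3) + gcd(4,7) = 2+1+1 = 4.
Pick's theorem gives I = A − B/2 + 1 = 43 − 4/2 + 1 = 42.

42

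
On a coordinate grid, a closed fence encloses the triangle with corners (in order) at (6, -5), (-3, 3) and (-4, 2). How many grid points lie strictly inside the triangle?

Using the shoelace formula, 2A = |[6·3 − (-3)·(-5)] + [(-3)·2 − (-4)·3] + [(-4)·(-5) − 6·2]| = 17, so the area is 17/2.
The number of boundary lattice points is Σ gcd(|Δx|,|Δy|) = gcd(9,8) + gcd(1,1) + gcd(10,7) = 1+1+1 = 3.
By Pick's theorem A = I + B/2 − 1, so I = 17/2 − 3/2 + 1 = 8.

8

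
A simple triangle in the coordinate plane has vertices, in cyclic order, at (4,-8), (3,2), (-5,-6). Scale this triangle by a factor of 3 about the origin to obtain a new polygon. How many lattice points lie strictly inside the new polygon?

Using the shoelace formula, 2A = |[4·2 − 3·(-8)] + [3·(-6) − (-5)·2] + [(-5)·(-8) − 4·(-6)]| = 88, so the area is 44.
Along each edge there are gcd(|Δx|,|Δy|)+1 lattice points, so counting each shared vertex once the boundary has gcd(1,10) + gcd(8,8) + gcd(9,2) = 1+8+1 = 10.
Scaling by 3 multiplies the area by 3² = 9 (so the new area is 396) and multiplies the boundary lattice-point count by 3, giving 30.
By Pick's theorem, the interior count of the dilated polygon is 396 − 30/2 + 1 = 382.

382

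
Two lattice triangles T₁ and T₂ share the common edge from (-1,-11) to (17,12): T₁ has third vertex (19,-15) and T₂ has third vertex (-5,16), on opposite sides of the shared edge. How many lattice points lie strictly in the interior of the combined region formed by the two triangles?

The union is the simple quadrilateral with vertices (-1,-11), (19,-15), (17,12), (-5,16) in order.
Using the shoelace formula, 2A = |[(-1)·(-15) − 19·(-11)] + [19·12 − 17·(-15)] + [17·16 − (-5)·12] + [(-5)·(-11) − (-1)·16]| = 1110, so the area is 555.
Summing gcd(|Δx|,|Δy|) over the edges gives the boundary count: gcd(20,4) + gcd(2,27) + gcd(22,4) + gcd(4,27) = 4+1+2+1 = 8.
By Pick's theorem I = A − B/2 + 1 = 555 − 8/2 + 1 = 552.

552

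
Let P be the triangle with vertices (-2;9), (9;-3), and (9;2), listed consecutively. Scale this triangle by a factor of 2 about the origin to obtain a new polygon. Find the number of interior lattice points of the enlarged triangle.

104

Using the shoelace formula, 2A = |[(-2)·(-3) − 9·9] + [9·2 − 9·(-3)] + [9·9 − (-2)·2]| = 55, so the area is 27.5.
Along each edge there are gcd(|Δx|,|Δy|)+1 lattice points, so counting each shared vertex once the boundary has gcd(11,12) + gcd(0,5) + gcd(11,7) = 1+5+1 = 7.
Scaling by 2 multiplies the area by 2² = 4 (so the new area is 110) and multiplies the boundary lattice-point count by 2, giving 14.
By Pick's theorem, the interior count of the dilated polygon is 110 − 14/2 + 1 = 104.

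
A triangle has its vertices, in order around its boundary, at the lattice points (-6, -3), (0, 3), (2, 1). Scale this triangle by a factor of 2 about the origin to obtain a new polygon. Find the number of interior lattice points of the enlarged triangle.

The shoelace formula gives twice the area as |[(-6)·3 − 0·(-3)] + [0·1 − 2·3] + [2·(-3) − (-6)·1]| = 24, so the area is 12.
Summing gcd(|Δx|,|Δy|) over the edges gives the boundary count: gcd(6,6) + gcd(2,2) + gcd(8,4) = 6+2+4 = 12.
Scaling by 2 multiplies the area by 2² = 4 (so the new area is 48) and multiplies the boundary lattice-point count by 2, giving 24.
By Pick's theorem, the interior count of the dilated polygon is 48 − 24/2 + 1 = 37.

37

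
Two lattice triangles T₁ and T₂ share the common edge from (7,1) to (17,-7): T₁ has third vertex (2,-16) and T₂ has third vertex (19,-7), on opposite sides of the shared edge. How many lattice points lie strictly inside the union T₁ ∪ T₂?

The union is the simple quadrilateral with vertices (7,1), (2,-16), (17,-7), (19,-7) in order.
Using the shoelace formula, 2A = |(7·(-16) − 2·1) + (2·(-7) − 17·(-16)) + (17·(-7) − 19·(-7)) + (19·1 − 7·(-7))| = 226, so the area is 113.
Along each edge there are gcd(|Δx|,|Δy|)+1 lattice points, so counting each shared vertex once the boundary has gcd(5,17) + gcd(15,9) + gcd(2,0) + gcd(12,8) = 1+3+2+4 = 10.
By Pick's theorem I = A − B/2 + 1 = 113 − 10/2 + 1 = 109.

109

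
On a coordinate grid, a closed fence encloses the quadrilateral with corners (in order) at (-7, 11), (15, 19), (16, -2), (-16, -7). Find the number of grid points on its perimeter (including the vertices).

13

Along each edge there are gcd(|Δx|,|Δy|)+1 lattice points, so counting each shared vertex once the boundary has gcd(22,8) + gcd(1,21) + gcd(32,5) + gcd(9,18) = 2+1+1+9 = 13.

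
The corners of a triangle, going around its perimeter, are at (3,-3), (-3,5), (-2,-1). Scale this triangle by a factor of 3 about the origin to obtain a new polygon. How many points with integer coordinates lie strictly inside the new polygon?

121

By the shoelace formula, twice the signed area is |[3·5 − (-3)·(-3)] + [(-3)·(-1) − (-2)·5] + [(-2)·(-3) − 3·(-1)]| = 28, so the area is 14.
Summing gcd(|Δx|,|Δy|) over the edges gives the boundary count: gcd(6,8) + gcd(1,6) + gcd(5,2) = 2+1+1 = 4.
Scaling by 3 multiplies the area by 3² = 9 (so the new area is 126) and multiplies the boundary lattice-point count by 3, giving 12.
By Pick's theorem, the interior count of the dilated polygon is 126 − 12/2 + 1 = 121.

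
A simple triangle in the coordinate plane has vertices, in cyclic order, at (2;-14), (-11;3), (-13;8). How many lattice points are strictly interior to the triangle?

Using the shoelace formula, 2A = |(2·3 − (-11)·(-14)) + ((-11)·8 − (-13)·3) + ((-13)·(-14) − 2·8)| = 31, so the area is 31/2.
Summing gcd(|Δx|,|Δy|) over the edges gives the boundary count: gcd(13,17) + gcd(2,5) + gcd(15,22) = 1+1+1 = 3.
By Pick's theorem A = I + B/2 − 1, so I = 31/2 − 3/2 + 1 = 15.

15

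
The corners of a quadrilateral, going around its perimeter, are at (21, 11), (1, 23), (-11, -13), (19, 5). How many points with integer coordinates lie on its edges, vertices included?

24

The number of boundary lattice points is Σ gcd(|Δx|,|Δy|) = gcd(20,12) + gcd(12,36) + gcd(30,18) + gcd(2,6) = 4+12+6+2 = 24.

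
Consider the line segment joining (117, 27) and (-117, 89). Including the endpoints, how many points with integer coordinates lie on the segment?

3

The number of lattice points on a segment between lattice points is gcd(|Δx|,|Δy|) + 1 = gcd(234,62) + 1 = 2 + 1 = 3.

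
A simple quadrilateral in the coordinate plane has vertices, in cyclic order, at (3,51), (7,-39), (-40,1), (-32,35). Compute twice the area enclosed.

5132

The shoelace formula gives twice the area as |[3·(-39) − 7·51] + [7·1 − (-40)·(-39)] + [(-40)·35 − (-32)·1] + [(-32)·51 − 3·35]| = 5132, so the area is 2566.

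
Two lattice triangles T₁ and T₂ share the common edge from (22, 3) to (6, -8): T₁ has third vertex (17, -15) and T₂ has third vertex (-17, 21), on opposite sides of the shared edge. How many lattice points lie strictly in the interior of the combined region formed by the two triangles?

473

The union is the simple quadrilateral with vertices (22, 3), (17, -15), (6, -8), (-17, 21) in order.
The shoelace formula gives twice the area as |[22·(-15) − 17·3] + [17·(-8) − 6·(-15)] + [6·21 − (-17)·(-8)] + [(-17)·3 − 22·21]| = 950, so the area is 475.
Summing gcd(|Δx|,|Δy|) over the edges gives the boundary count: gcd(5,18) + gcd(11,7) + gcd(23,29) + gcd(39,18) = 1+1+1+3 = 6.
By Pick's theorem I = A − B/2 + 1 = 475 − 6/2 + 1 = 473.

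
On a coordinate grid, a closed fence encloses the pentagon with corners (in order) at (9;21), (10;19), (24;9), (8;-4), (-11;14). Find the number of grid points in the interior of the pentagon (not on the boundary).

429

By the shoelace formula, twice the signed area is |(9·19 − 10·21) + (10·9 − 24·19) + (24·(-4) − 8·9) + (8·14 − (-11)·(-4)) + ((-11)·21 − 9·14)| = 862, so the area is 431.
Along each edge there are gcd(|Δx|,|Δy|)+1 lattice points, so counting each shared vertex once the boundary has gcd(1,2) + gcd(14,10) + gcd(16,13) + gcd(19,18) + gcd(20,7) = 1+2+1+1+1 = 6.
By Pick's theorem A = I + B/2 − 1, so I = 431 − 6/2 + 1 = 429.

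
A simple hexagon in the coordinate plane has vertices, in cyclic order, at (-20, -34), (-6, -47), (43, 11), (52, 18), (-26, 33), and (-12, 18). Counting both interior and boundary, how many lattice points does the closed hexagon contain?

2893

The shoelace formula gives twice the area as |[(-20)·(-47) − (-6)·(-34)] + [(-6)·11 − 43·(-47)] + [43·18 − 52·11] + [52·33 − (-26)·18] + [(-26)·18 − (-12)·33] + [(-12)·(-34) − (-20)·18]| = 5773, so the area is 2886.5.
Summing gcd(|Δx|,|Δy|) over the edges gives the boundary count: gcd(14,13) + gcd(49,58) + gcd(9,7) + gcd(78,15) + gcd(14,15) + gcd(8,52) = 1+1+1+3+1+4 = 11.
Pick's theorem gives I = A − B/2 + 1 = 2886.5 − 11/2 + 1 = 2882, so the closed region contains I + B = 2882 + 11 = 2893 lattice points.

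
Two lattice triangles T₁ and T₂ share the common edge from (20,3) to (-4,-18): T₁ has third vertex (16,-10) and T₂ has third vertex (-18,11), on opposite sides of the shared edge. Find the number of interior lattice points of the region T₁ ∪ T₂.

606

The union is the simple quadrilateral with vertices (20,3), (16,-10), (-4,-18), (-18,11) in order.
By the shoelace formula, twice the signed area is |(20·(-10) − 16·3) + (16·(-18) − (-4)·(-10)) + ((-4)·11 − (-18)·(-18)) + ((-18)·3 − 20·11)| = 1218, so the area is 609.
Along each edge there are gcd(|Δx|,|Δy|)+1 lattice points, so counting each shared vertex once the boundary has gcd(4,13) + gcd(20,8) + gcd(14,29) + gcd(38,8) = 1+4+1+2 = 8.
By Pick's theorem I = A − B/2 + 1 = 609 − 8/2 + 1 = 606.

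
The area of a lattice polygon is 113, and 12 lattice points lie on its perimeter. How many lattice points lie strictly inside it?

108

Pick's theorem A = I + B/2 − 1 rearranges to I = A − B/2 + 1 = 113 − 12/2 + 1 = 108.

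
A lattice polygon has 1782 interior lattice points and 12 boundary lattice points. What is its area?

Pick's theorem states A = I + B/2 − 1, so A = 1782 + 12/2 − 1 = 1787.

1787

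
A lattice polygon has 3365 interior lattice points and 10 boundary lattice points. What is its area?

Pick's theorem states A = I + B/2 − 1, so A = 3365 + 10/2 − 1 = 3369.

3369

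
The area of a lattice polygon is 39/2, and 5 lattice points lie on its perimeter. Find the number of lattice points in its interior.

18

From Pick's theorem, I = A − B/2 + 1 = 39/2 − 5/2 + 1 = 18.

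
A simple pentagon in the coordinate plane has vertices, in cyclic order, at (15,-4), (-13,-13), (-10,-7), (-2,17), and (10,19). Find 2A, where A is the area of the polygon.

The shoelace formula gives twice the area as |[15·(-13) − (-13)·(-4)] + [(-13)·(-7) − (-10)·(-13)] + [(-10)·17 − (-2)·(-7)] + [(-2)·19 − 10·17] + [10·(-4) − 15·19]| = 1003, so the area is 1003/2.

1003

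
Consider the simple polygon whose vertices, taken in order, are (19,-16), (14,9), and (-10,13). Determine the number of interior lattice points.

The shoelace formula gives twice the area as |(19·9 − 14·(-16)) + (14·13 − (-10)·9) + ((-10)·(-16) − 19·13)| = 580, so the area is 290.
Along each edge there are gcd(|Δx|,|Δy|)+1 lattice points, so counting each shared vertex once the boundary has gcd(5,25) + gcd(24,4) + gcd(29,29) = 5+4+29 = 38.
Pick's theorem gives I = A − B/2 + 1 = 290 − 38/2 + 1 = 272.

272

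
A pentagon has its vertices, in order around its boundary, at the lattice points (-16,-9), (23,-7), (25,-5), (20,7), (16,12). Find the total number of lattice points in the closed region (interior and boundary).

Using the shoelace formula, 2A = |[(-16)·(-7) − 23·(-9)] + [23·(-5) − 25·(-7)] + [25·7 − 20·(-5)] + [20·12 − 16·7] + [16·(-9) − (-16)·12]| = 830, so the area is 415.
The number of boundary lattice points is Σ gcd(|Δx|,|Δy|) = gcd(39,2) + gcd(2,2) + gcd(5,12) + gcd(4,5) + gcd(32,21) = 1+2+1+1+1 = 6.
Pick's theorem gives I = A − B/2 + 1 = 415 − 6/2 + 1 = 413, so the closed region contains I + B = 413 + 6 = 419 lattice points.

419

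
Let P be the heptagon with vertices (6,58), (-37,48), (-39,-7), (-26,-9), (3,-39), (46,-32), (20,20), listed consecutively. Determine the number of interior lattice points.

By the shoelace formula, twice the signed area is |[6·48 − (-37)·58] + [(-37)·(-7) − (-39)·48] + [(-39)·(-9) − (-26)·(-7)] + [(-26)·(-39) − 3·(-9)] + [3·(-32) − 46·(-39)] + [46·20 − 20·(-32)] + [20·58 − 6·20]| = 10073, so the area is 10073/2.
Along each edge there are gcd(|Δx|,|Δy|)+1 lattice points, so counting each shared vertex once the boundary has gcd(43,10) + gcd(2,55) + gcd(13,2) + gcd(29,30) + gcd(43,7) + gcd(26,52) + gcd(14,38) = 1+1+1+1+1+26+2 = 33.
By Pick's theorem A = I + B/2 − 1, so I = 10073/2 − 33/2 + 1 = 5021.

5021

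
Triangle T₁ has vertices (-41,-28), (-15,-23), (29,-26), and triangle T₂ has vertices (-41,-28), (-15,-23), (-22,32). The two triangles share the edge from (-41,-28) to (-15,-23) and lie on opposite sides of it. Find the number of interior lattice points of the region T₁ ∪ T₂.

880

The union is the simple quadrilateral with vertices (-41,-28), (29,-26), (-15,-23), (-22,32) in order.
By the shoelace formula, twice the signed area is |[(-41)·(-26) − 29·(-28)] + [29·(-23) − (-15)·(-26)] + [(-15)·32 − (-22)·(-23)] + [(-22)·(-28) − (-41)·32]| = 1763, so the area is 1763/2.
The number of boundary lattice points is Σ gcd(|Δx|,|Δy|) = gcd(70,2) + gcd(44,3) + gcd(7,55) + gcd(19,60) = 2+1+1+1 = 5.
By Pick's theorem I = A − B/2 + 1 = 1763/2 − 5/2 + 1 = 880.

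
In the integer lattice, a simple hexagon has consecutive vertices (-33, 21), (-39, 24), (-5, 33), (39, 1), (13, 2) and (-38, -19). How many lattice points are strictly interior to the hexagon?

By the shoelace formula, twice the signed area is |[(-33)·24 − (-39)·21] + [(-39)·33 − (-5)·24] + [(-5)·1 − 39·33] + [39·2 − 13·1] + [13·(-19) − (-38)·2] + [(-38)·21 − (-33)·(-19)]| = 3963, so the area is 1981.5.
The number of boundary lattice points is Σ gcd(|Δx|,|Δy|) = gcd(6,3) + gcd(34,9) + gcd(44,32) + gcd(26,1) + gcd(51,21) + gcd(5,40) = 3+1+4+1+3+5 = 17.
Pick's theorem gives I = A − B/2 + 1 = 1981.5 − 17/2 + 1 = 1974.

1974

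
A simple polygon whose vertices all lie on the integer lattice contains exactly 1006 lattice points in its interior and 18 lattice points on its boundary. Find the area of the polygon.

1014

Pick's theorem states A = I + B/2 − 1, so A = 1006 + 18/2 − 1 = 1014.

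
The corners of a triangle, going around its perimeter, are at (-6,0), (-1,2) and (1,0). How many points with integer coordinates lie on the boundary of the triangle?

The number of boundary lattice points is Σ gcd(|Δx|,|Δy|) = gcd(5,2) + gcd(2,2) + gcd(7,0) = 1+2+7 = 10.

10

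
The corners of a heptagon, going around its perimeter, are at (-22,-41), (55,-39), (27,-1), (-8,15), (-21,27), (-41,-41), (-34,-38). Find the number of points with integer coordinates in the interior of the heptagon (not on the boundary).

The shoelace formula gives twice the area as |[(-22)·(-39) − 55·(-41)] + [55·(-1) − 27·(-39)] + [27·15 − (-8)·(-1)] + [(-8)·27 − (-21)·15] + [(-21)·(-41) − (-41)·27] + [(-41)·(-38) − (-34)·(-41)] + [(-34)·(-41) − (-22)·(-38)]| = 7297, so the area is 7297/2.
The number of boundary lattice points is Σ gcd(|Δx|,|Δy|) = gcd(77,2) + gcd(28,38) + gcd(35,16) + gcd(13,12) + gcd(20,68) + gcd(7,3) + gcd(12,3) = 1+2+1+1+4+1+3 = 13.
Pick's theorem gives I = A − B/2 + 1 = 7297/2 − 13/2 + 1 = 3643.

3643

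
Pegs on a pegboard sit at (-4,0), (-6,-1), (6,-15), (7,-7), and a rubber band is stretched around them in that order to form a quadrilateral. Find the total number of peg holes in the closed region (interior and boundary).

71

Using the shoelace formula, 2A = |((-4)·(-1) − (-6)·0) + ((-6)·(-15) − 6·(-1)) + (6·(-7) − 7·(-15)) + (7·0 − (-4)·(-7))| = 135, so the area is 67.5.
Summing gcd(|Δx|,|Δy|) over the edges gives the boundary count: gcd(2,1) + gcd(12,14) + gcd(1,8) + gcd(11,7) = 1+2+1+1 = 5.
Pick's theorem gives I = A − B/2 + 1 = 67.5 − 5/2 + 1 = 66, so the closed region contains I + B = 66 + 5 = 71 lattice points.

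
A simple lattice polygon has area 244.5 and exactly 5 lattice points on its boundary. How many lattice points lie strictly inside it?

Pick's theorem A = I + B/2 − 1 rearranges to I = A − B/2 + 1 = 244.5 − 5/2 + 1 = 243.

243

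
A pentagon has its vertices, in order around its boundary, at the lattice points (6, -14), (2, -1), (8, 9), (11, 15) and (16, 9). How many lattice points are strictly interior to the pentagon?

Using the shoelace formula, 2A = |[6·(-1) − 2·(-14)] + [2·9 − 8·(-1)] + [8·15 − 11·9] + [11·9 − 16·15] + [16·(-14) − 6·9]| = 350, so the area is 175.
The number of boundary lattice points is Σ gcd(|Δx|,|Δy|) = gcd(4,13) + gcd(6,10) + gcd(3,6) + gcd(5,6) + gcd(10,23) = 1+2+3+1+1 = 8.
By Pick's theorem A = I + B/2 − 1, so I = 175 − 8/2 + 1 = 172.

172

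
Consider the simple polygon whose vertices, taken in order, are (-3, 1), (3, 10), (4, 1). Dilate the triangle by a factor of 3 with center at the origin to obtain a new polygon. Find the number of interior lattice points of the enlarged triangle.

268

By the shoelace formula, twice the signed area is |[(-3)·10 − 3·1] + [3·1 − 4·10] + [4·1 − (-3)·1]| = 63, so the area is 31.5.
Along each edge there are gcd(|Δx|,|Δy|)+1 lattice points, so counting each shared vertex once the boundary has gcd(6,9) + gcd(1,9) + gcd(7,0) = 3+1+7 = 11.
Scaling by 3 multiplies the area by 3² = 9 (so the new area is 567/2) and multiplies the boundary lattice-point count by 3, giving 33.
By Pick's theorem, the interior count of the dilated polygon is 567/2 − 33/2 + 1 = 268.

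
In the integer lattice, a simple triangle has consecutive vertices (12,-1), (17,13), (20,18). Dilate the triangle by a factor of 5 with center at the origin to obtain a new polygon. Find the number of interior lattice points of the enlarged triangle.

206

By the shoelace formula, twice the signed area is |(12·13 − 17·(-1)) + (17·18 − 20·13) + (20·(-1) − 12·18)| = 17, so the area is 8.5.
Summing gcd(|Δx|,|Δy|) over the edges gives the boundary count: gcd(5,14) + gcd(3,5) + gcd(8,19) = 1+1+1 = 3.
Scaling by 5 multiplies the area by 5² = 25 (so the new area is 212.5) and multiplies the boundary lattice-point count by 5, giving 15.
By Pick's theorem, the interior count of the dilated polygon is 212.5 − 15/2 + 1 = 206.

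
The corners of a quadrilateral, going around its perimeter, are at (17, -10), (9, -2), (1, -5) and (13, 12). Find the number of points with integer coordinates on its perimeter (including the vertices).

Along each edge there are gcd(|Δx|,|Δy|)+1 lattice points, so counting each shared vertex once the boundary has gcd(8,8) + gcd(8,3) + gcd(12,17) + gcd(4,22) = 8+1+1+2 = 12.

12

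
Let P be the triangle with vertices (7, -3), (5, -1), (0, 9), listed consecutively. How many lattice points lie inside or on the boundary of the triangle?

Using the shoelace formula, 2A = |(7·(-1) − 5·(-3)) + (5·9 − 0·(-1)) + (0·(-3) − 7·9)| = 10, so the area is 5.
The number of boundary lattice points is Σ gcd(|Δx|,|Δy|) = gcd(2,2) + gcd(5,10) + gcd(7,12) = 2+5+1 = 8.
Pick's theorem gives I = A − B/2 + 1 = 5 − 8/2 + 1 = 2, so the closed region contains I + B = 2 + 8 = 10 lattice points.

10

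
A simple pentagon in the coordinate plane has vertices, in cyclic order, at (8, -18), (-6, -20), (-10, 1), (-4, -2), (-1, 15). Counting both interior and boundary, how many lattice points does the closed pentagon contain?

Using the shoelace formula, 2A = |(8·(-20) − (-6)·(-18)) + ((-6)·1 − (-10)·(-20)) + ((-10)·(-2) − (-4)·1) + ((-4)·15 − (-1)·(-2)) + ((-1)·(-18) − 8·15)| = 614, so the area is 307.
The number of boundary lattice points is Σ gcd(|Δx|,|Δy|) = gcd(14,2) + gcd(4,21) + gcd(6,3) + gcd(3,17) + gcd(9,33) = 2+1+3+1+3 = 10.
Pick's theorem gives I = A − B/2 + 1 = 307 − 10/2 + 1 = 303, so the closed region contains I + B = 303 + 10 = 313 lattice points.

313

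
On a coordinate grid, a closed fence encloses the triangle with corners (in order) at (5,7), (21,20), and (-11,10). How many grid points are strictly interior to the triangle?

127

By the shoelace formula, twice the signed area is |[5·20 − 21·7] + [21·10 − (-11)·20] + [(-11)·7 − 5·10]| = 256, so the area is 128.
Summing gcd(|Δx|,|Δy|) over the edges gives the boundary count: gcd(16,13) + gcd(32,10) + gcd(16,3) = 1+2+1 = 4.
By Pick's theorem A = I + B/2 − 1, so I = 128 − 4/2 + 1 = 127.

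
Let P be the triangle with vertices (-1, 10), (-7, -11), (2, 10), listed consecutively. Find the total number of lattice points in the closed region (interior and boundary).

37

Using the shoelace formula, 2A = |[(-1)·(-11) − (-7)·10] + [(-7)·10 − 2·(-11)] + [2·10 − (-1)·10]| = 63, so the area is 31.5.
The number of boundary lattice points is Σ gcd(|Δx|,|Δy|) = gcd(6,21) + gcd(9,21) + gcd(3,0) = 3+3+3 = 9.
Pick's theorem gives I = A − B/2 + 1 = 31.5 − 9/2 + 1 = 28, so the closed region contains I + B = 28 + 9 = 37 lattice points.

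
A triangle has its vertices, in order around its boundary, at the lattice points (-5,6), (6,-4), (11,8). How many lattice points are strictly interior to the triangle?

By the shoelace formula, twice the signed area is |[(-5)·(-4) − 6·6] + [6·8 − 11·(-4)] + [11·6 − (-5)·8]| = 182, so the area is 91.
Summing gcd(|Δx|,|Δy|) over the edges gives the boundary count: gcd(11,10) + gcd(5,12) + gcd(16,2) = 1+1+2 = 4.
Pick's theorem gives I = A − B/2 + 1 = 91 − 4/2 + 1 = 90.

90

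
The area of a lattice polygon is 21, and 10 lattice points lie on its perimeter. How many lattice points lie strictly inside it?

17

From Pick's theorem, I = A − B/2 + 1 = 21 − 10/2 + 1 = 17.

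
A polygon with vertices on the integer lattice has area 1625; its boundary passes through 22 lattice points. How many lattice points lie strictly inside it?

1615

From Pick's theorem, I = A − B/2 + 1 = 1625 − 22/2 + 1 = 1615.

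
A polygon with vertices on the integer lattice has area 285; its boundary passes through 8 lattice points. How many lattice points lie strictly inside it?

From Pick's theorem, I = A − B/2 + 1 = 285 − 8/2 + 1 = 282.

282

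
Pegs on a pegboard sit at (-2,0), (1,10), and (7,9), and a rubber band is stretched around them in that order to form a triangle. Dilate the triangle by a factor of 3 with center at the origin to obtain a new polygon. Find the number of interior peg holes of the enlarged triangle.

The shoelace formula gives twice the area as |[(-2)·10 − 1·0] + [1·9 − 7·10] + [7·0 − (-2)·9]| = 63, so the area is 63/2.
The number of boundary lattice points is Σ gcd(|Δx|,|Δy|) = gcd(3,10) + gcd(6,1) + gcd(9,9) = 1+1+9 = 11.
Scaling by 3 multiplies the area by 3² = 9 (so the new area is 567/2) and multiplies the boundary lattice-point count by 3, giving 33.
By Pick's theorem, the interior count of the dilated polygon is 567/2 − 33/2 + 1 = 268.

268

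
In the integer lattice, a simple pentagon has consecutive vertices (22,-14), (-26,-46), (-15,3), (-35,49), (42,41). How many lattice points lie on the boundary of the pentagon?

The number of boundary lattice points is Σ gcd(|Δx|,|Δy|) = gcd(48,32) + gcd(11,49) + gcd(20,46) + gcd(77,8) + gcd(20,55) = 16+1+2+1+5 = 25.

25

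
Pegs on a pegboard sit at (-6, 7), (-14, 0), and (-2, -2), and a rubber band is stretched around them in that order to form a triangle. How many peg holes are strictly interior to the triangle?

49

By the shoelace formula, twice the signed area is |[(-6)·0 − (-14)·7] + [(-14)·(-2) − (-2)·0] + [(-2)·7 − (-6)·(-2)]| = 100, so the area is 50.
Summing gcd(|Δx|,|Δy|) over the edges gives the boundary count: gcd(8,7) + gcd(12,2) + gcd(4,9) = 1+2+1 = 4.
By Pick's theorem A = I + B/2 − 1, so I = 50 − 4/2 + 1 = 49.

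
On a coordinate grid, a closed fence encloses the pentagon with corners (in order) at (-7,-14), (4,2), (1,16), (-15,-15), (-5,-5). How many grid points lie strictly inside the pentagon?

Using the shoelace formula, 2A = |[(-7)·2 − 4·(-14)] + [4·16 − 1·2] + [1·(-15) − (-15)·16] + [(-15)·(-5) − (-5)·(-15)] + [(-5)·(-14) − (-7)·(-5)]| = 364, so the area is 182.
Along each edge there are gcd(|Δx|,|Δy|)+1 lattice points, so counting each shared vertex once the boundary has gcd(11,16) + gcd(3,14) + gcd(16,31) + gcd(10,10) + gcd(2,9) = 1+1+1+10+1 = 14.
By Pick's theorem A = I + B/2 − 1, so I = 182 − 14/2 + 1 = 176.

176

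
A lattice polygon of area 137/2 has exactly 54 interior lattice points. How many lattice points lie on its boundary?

Pick's theorem gives A = I + B/2 − 1, so B = 2(A − I + 1) = 2(137/2 − 54 + 1) = 31.

31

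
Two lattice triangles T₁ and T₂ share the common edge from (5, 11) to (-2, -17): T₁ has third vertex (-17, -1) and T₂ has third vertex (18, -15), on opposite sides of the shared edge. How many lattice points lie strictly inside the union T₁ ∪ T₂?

The union is the simple quadrilateral with vertices (5, 11), (-17, -1), (-2, -17), (18, -15) in order.
Using the shoelace formula, 2A = |(5·(-1) − (-17)·11) + ((-17)·(-17) − (-2)·(-1)) + ((-2)·(-15) − 18·(-17)) + (18·11 − 5·(-15))| = 1078, so the area is 539.
Along each edge there are gcd(|Δx|,|Δy|)+1 lattice points, so counting each shared vertex once the boundary has gcd(22,12) + gcd(15,16) + gcd(20,2) + gcd(13,26) = 2+1+2+13 = 18.
By Pick's theorem I = A − B/2 + 1 = 539 − 18/2 + 1 = 531.

531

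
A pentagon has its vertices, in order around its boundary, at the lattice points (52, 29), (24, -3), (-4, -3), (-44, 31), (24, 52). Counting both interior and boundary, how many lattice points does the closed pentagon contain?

3135

The shoelace formula gives twice the area as |[52·(-3) − 24·29] + [24·(-3) − (-4)·(-3)] + [(-4)·31 − (-44)·(-3)] + [(-44)·52 − 24·31] + [24·29 − 52·52]| = 6232, so the area is 3116.
The number of boundary lattice points is Σ gcd(|Δx|,|Δy|) = gcd(28,32) + gcd(28,0) + gcd(40,34) + gcd(68,21) + gcd(28,23) = 4+28+2+1+1 = 36.
Pick's theorem gives I = A − B/2 + 1 = 3116 − 36/2 + 1 = 3099, so the closed region contains I + B = 3099 + 36 = 3135 lattice points.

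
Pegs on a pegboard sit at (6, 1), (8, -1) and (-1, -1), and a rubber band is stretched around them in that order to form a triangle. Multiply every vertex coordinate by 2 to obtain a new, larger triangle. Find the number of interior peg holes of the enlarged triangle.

By the shoelace formula, twice the signed area is |(6·(-1) − 8·1) + (8·(-1) − (-1)·(-1)) + ((-1)·1 − 6·(-1))| = 18, so the area is 9.
Summing gcd(|Δx|,|Δy|) over the edges gives the boundary count: gcd(2,2) + gcd(9,0) + gcd(7,2) = 2+9+1 = 12.
Scaling by 2 multiplies the area by 2² = 4 (so the new area is 36) and multiplies the boundary lattice-point count by 2, giving 24.
By Pick's theorem, the interior count of the dilated polygon is 36 − 24/2 + 1 = 25.

25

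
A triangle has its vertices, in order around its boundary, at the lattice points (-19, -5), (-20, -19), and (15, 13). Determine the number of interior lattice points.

By the shoelace formula, twice the signed area is |[(-19)·(-19) − (-20)·(-5)] + [(-20)·13 − 15·(-19)] + [15·(-5) − (-19)·13]| = 458, so the area is 229.
Summing gcd(|Δx|,|Δy|) over the edges gives the boundary count: gcd(1,14) + gcd(35,32) + gcd(34,18) = 1+1+2 = 4.
Pick's theorem gives I = A − B/2 + 1 = 229 − 4/2 + 1 = 228.

228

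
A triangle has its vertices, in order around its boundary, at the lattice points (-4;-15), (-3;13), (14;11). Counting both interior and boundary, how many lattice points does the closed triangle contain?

242

The shoelace formula gives twice the area as |((-4)·13 − (-3)·(-15)) + ((-3)·11 − 14·13) + (14·(-15) − (-4)·11)| = 478, so the area is 239.
Along each edge there are gcd(|Δx|,|Δy|)+1 lattice points, so counting each shared vertex once the boundary has gcd(1,28) + gcd(17,2) + gcd(18,26) = 1+1+2 = 4.
Pick's theorem gives I = A − B/2 + 1 = 239 − 4/2 + 1 = 238, so the closed region contains I + B = 238 + 4 = 242 lattice points.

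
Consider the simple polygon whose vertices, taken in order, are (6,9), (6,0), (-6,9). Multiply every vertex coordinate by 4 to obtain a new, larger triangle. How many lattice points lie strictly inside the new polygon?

817

The shoelace formula gives twice the area as |[6·0 − 6·9] + [6·9 − (-6)·0] + [(-6)·9 − 6·9]| = 108, so the area is 54.
The number of boundary lattice points is Σ gcd(|Δx|,|Δy|) = gcd(0,9) + gcd(12,9) + gcd(12,0) = 9+3+12 = 24.
Scaling by 4 multiplies the area by 4² = 16 (so the new area is 864) and multiplies the boundary lattice-point count by 4, giving 96.
By Pick's theorem, the interior count of the dilated polygon is 864 − 96/2 + 1 = 817.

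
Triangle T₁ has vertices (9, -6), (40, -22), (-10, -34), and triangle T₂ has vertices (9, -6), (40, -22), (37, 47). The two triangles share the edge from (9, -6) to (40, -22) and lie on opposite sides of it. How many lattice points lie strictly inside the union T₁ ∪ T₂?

The union is the simple quadrilateral with vertices (9, -6), (-10, -34), (40, -22), (37, 47) in order.
Using the shoelace formula, 2A = |(9·(-34) − (-10)·(-6)) + ((-10)·(-22) − 40·(-34)) + (40·47 − 37·(-22)) + (37·(-6) − 9·47)| = 3263, so the area is 1631.5.
Along each edge there are gcd(|Δx|,|Δy|)+1 lattice points, so counting each shared vertex once the boundary has gcd(19,28) + gcd(50,12) + gcd(3,69) + gcd(28,53) = 1+2+3+1 = 7.
By Pick's theorem I = A − B/2 + 1 = 1631.5 − 7/2 + 1 = 1629.

1629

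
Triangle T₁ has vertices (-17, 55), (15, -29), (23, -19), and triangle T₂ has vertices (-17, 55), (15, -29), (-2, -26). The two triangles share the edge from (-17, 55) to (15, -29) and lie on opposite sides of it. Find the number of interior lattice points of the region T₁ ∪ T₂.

The union is the simple quadrilateral with vertices (-17, 55), (23, -19), (15, -29), (-2, -26) in order.
The shoelace formula gives twice the area as |((-17)·(-19) − 23·55) + (23·(-29) − 15·(-19)) + (15·(-26) − (-2)·(-29)) + ((-2)·55 − (-17)·(-26))| = 2324, so the area is 1162.
Summing gcd(|Δx|,|Δy|) over the edges gives the boundary count: gcd(40,74) + gcd(8,10) + gcd(17,3) + gcd(15,81) = 2+2+1+3 = 8.
By Pick's theorem I = A − B/2 + 1 = 1162 − 8/2 + 1 = 1159.

1159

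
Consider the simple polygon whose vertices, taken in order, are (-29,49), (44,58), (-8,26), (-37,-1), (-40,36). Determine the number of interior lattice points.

1771

Using the shoelace formula, 2A = |[(-29)·58 − 44·49] + [44·26 − (-8)·58] + [(-8)·(-1) − (-37)·26] + [(-37)·36 − (-40)·(-1)] + [(-40)·49 − (-29)·36]| = 3548, so the area is 1774.
Summing gcd(|Δx|,|Δy|) over the edges gives the boundary count: gcd(73,9) + gcd(52,32) + gcd(29,27) + gcd(3,37) + gcd(11,13) = 1+4+1+1+1 = 8.
Pick's theorem gives I = A − B/2 + 1 = 1774 − 8/2 + 1 = 1771.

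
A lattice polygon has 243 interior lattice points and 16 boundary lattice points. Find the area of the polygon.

By Pick's theorem, A = I + B/2 − 1 = 243 + 16/2 − 1 = 250.

250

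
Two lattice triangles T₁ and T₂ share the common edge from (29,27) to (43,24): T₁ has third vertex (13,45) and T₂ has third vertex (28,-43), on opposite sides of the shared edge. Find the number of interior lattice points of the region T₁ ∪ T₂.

The union is the simple quadrilateral with vertices (29,27), (13,45), (43,24), (28,-43) in order.
By the shoelace formula, twice the signed area is |(29·45 − 13·27) + (13·24 − 43·45) + (43·(-43) − 28·24) + (28·27 − 29·(-43))| = 1187, so the area is 593.5.
The number of boundary lattice points is Σ gcd(|Δx|,|Δy|) = gcd(16,18) + gcd(30,21) + gcd(15,67) + gcd(1,70) = 2+3+1+1 = 7.
By Pick's theorem I = A − B/2 + 1 = 593.5 − 7/2 + 1 = 591.

591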